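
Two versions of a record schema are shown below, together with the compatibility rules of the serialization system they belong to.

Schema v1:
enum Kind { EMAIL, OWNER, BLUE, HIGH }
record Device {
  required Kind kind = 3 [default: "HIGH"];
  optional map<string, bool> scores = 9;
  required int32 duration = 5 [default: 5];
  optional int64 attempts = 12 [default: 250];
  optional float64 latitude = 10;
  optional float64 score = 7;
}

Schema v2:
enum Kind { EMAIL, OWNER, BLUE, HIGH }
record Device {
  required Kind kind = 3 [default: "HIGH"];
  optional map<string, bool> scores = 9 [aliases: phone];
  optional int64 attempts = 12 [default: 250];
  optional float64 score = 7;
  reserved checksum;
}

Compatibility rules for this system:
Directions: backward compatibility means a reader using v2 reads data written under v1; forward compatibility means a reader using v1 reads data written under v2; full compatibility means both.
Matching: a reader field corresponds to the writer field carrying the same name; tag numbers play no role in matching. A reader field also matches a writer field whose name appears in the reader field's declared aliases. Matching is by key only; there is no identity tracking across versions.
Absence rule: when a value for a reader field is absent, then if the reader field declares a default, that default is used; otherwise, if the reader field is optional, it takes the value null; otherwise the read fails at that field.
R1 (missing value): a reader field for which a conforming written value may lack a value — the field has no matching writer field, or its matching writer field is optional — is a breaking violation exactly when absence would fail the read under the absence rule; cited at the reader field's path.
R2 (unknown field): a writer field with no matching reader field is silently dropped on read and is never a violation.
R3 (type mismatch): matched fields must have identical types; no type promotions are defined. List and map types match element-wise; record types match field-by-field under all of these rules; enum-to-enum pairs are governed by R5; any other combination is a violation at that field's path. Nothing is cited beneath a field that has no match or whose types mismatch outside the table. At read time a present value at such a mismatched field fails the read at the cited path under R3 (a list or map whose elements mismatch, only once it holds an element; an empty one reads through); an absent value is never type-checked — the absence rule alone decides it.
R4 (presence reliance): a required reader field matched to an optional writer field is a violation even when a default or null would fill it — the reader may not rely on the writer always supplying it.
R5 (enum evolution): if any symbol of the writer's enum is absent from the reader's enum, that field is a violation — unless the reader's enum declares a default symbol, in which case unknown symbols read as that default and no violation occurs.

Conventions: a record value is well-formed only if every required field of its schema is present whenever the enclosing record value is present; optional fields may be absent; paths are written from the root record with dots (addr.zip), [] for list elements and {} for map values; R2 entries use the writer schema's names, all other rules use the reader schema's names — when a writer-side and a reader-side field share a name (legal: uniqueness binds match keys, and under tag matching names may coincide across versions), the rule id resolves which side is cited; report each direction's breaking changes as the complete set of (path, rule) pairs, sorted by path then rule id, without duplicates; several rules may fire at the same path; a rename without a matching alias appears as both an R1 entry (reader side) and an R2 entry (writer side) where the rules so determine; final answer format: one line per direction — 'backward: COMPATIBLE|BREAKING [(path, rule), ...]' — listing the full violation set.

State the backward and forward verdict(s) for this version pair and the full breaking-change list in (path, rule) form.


in Device below, arrows point writer -> reader
backward for Device (reader v2, writer v1):
  Kind -> Kind, writer required: kind aligns to kind
  map<string, bool> -> map<string, bool>, writer optional: scores aligns to scores
  int64 -> int64, writer optional: attempts aligns to attempts
  float64 -> float64, writer optional: score aligns to score
  writer duration: unknown to reader
  writer latitude: unknown to reader
  => backward: COMPATIBLE
forward for Device (reader v1, writer v2):
  Kind -> Kind, writer required: kind aligns to kind
  map<string, bool> -> map<string, bool>, writer optional: scores aligns to scores
  duration has no writer counterpart
  int64 -> int64, writer optional: attempts aligns to attempts
  latitude has no writer counterpart
  float64 -> float64, writer optional: score aligns to score
  => forward: COMPATIBLE

backward: COMPATIBLE []; forward: COMPATIBLE []


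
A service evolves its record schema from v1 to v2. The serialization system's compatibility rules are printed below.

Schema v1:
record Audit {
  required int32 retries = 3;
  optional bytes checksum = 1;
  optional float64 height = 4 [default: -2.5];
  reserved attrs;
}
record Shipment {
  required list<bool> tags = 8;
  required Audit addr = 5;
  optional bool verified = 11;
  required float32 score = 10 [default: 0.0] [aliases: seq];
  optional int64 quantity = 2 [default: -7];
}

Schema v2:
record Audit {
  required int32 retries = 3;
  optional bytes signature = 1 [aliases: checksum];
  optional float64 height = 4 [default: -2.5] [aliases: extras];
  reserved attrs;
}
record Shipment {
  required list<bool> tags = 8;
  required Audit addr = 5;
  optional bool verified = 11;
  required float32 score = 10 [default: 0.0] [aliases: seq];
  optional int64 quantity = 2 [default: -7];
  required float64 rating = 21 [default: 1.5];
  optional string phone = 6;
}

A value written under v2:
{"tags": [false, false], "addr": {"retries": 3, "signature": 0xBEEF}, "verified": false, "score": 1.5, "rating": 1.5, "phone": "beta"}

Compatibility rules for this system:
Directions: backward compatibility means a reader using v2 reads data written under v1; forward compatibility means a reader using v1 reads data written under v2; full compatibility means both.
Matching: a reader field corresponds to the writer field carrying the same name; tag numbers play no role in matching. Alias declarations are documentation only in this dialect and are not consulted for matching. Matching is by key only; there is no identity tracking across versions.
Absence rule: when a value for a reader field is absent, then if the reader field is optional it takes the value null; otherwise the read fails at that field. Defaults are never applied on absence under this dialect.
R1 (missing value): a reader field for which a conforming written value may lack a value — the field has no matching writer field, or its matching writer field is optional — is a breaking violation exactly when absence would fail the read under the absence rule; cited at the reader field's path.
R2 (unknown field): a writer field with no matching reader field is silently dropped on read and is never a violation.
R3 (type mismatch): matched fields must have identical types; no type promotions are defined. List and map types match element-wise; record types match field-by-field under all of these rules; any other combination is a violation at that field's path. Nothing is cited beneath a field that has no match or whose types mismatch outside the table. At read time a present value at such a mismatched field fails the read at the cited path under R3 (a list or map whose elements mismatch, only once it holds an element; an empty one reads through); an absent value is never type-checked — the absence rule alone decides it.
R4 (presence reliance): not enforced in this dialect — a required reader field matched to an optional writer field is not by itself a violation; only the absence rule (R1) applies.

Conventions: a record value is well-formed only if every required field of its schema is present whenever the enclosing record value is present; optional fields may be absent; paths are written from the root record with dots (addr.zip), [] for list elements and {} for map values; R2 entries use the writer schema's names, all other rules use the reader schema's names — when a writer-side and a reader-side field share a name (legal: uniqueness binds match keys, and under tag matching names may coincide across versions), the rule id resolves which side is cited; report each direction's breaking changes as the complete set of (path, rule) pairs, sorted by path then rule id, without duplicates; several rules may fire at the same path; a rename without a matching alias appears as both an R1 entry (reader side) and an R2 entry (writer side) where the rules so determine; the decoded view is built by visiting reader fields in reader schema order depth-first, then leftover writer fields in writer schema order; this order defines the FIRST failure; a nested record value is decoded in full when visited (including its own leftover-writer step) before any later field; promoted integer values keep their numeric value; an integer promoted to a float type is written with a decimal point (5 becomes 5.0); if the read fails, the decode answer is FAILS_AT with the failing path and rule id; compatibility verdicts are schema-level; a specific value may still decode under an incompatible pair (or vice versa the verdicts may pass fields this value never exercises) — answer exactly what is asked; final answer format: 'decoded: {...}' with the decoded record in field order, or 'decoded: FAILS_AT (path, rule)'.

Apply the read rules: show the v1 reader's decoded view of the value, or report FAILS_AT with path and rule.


decoded: {"tags": [false, false], "addr": {"retries": 3, "checksum": null, "height": null}, "verified": false, "score": 1.5, "quantity": null}

each type pair in Shipment: writer, then reader
decode walk for Shipment under reader schema v1:
  tags := [false, false]
  addr.retries := 3
  addr.checksum := null (not supplied -> null)
  addr.height := null (not supplied -> null)
  writer addr.signature: unmatched, discarded
  verified := false
  score := 1.5
  quantity := null (not supplied -> null)
  writer rating: unmatched, discarded
  writer phone: unmatched, discarded
  => decoded: {"tags": [false, false], "addr": {"retries": 3, "checksum": null, "height": null}, "verified": false, "score": 1.5, "quantity": null}
diffs on Shipment not affecting the asked answer:
  added field phone to record Shipment: optional string, tag 6 (in v2 it sits last) -> fires no rule on Shipment under this dialect and leaves the result unchanged
  added field rating to record Shipment: required float64, tag 21, default 1.5 (in v2 it sits last) -> matters for Shipment compatibility verdicts, not for this value's decode


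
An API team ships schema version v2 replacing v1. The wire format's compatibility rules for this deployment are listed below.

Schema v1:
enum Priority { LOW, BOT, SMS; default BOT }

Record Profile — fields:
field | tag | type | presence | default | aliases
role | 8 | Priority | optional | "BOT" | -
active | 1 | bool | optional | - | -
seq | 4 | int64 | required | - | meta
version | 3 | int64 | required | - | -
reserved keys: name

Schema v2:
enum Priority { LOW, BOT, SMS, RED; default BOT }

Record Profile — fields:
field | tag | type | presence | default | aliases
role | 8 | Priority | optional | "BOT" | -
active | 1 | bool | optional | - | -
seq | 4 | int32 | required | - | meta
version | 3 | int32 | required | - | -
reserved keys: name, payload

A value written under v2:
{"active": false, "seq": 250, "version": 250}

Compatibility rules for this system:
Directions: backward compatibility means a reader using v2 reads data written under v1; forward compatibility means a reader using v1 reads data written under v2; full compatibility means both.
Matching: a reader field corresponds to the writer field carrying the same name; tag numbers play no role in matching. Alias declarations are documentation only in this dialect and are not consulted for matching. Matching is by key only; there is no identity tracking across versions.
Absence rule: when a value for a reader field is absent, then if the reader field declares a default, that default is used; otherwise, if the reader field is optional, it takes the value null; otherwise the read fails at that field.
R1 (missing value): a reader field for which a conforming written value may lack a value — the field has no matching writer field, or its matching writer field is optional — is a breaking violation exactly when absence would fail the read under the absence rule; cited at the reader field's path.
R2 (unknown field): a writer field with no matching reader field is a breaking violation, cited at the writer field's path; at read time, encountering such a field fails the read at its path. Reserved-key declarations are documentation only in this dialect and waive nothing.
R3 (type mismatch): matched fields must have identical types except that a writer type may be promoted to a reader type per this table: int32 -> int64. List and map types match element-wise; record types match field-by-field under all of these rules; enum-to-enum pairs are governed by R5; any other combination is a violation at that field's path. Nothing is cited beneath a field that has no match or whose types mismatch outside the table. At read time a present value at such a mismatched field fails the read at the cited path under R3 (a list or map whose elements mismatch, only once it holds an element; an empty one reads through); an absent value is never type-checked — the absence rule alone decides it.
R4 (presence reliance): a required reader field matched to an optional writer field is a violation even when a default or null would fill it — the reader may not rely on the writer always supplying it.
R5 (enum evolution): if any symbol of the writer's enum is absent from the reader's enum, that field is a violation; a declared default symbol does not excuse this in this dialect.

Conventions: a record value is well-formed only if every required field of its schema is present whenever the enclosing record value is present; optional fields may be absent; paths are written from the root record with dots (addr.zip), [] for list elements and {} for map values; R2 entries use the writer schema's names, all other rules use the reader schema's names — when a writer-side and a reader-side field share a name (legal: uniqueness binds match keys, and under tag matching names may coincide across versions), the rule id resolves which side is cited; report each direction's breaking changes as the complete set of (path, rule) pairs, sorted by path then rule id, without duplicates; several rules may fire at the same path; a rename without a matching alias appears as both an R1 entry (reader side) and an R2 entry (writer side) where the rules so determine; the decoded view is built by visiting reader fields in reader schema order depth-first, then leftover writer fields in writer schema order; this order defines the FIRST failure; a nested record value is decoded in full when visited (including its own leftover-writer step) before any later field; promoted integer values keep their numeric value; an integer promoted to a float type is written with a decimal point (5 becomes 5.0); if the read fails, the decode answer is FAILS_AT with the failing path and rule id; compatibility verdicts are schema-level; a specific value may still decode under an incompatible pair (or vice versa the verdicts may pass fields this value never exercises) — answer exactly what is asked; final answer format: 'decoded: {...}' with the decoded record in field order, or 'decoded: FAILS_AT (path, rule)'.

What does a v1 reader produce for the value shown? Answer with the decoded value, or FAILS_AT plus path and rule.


in Profile below, arrows point writer -> reader
decode walk for Profile under reader schema v1:
  role := "BOT" (absent -> default)
  active := false
  seq := 250 (int32 -> int64)
  version := 250 (int32 -> int64)
  => decoded: {"role": "BOT", "active": false, "seq": 250, "version": 250}
remaining Profile differences; none change what is asked:
  field version in record Profile: type int64 changed to int32 -> affects the rule determinations only; this particular Profile value decodes identically
  enum Priority (field role in record Profile): symbol RED added -> affects the rule determinations only; this particular Profile value decodes identically
  field seq in record Profile: type int64 changed to int32 -> affects the rule determinations only; this particular Profile value decodes identically

decoded: {"role": "BOT", "active": false, "seq": 250, "version": 250}


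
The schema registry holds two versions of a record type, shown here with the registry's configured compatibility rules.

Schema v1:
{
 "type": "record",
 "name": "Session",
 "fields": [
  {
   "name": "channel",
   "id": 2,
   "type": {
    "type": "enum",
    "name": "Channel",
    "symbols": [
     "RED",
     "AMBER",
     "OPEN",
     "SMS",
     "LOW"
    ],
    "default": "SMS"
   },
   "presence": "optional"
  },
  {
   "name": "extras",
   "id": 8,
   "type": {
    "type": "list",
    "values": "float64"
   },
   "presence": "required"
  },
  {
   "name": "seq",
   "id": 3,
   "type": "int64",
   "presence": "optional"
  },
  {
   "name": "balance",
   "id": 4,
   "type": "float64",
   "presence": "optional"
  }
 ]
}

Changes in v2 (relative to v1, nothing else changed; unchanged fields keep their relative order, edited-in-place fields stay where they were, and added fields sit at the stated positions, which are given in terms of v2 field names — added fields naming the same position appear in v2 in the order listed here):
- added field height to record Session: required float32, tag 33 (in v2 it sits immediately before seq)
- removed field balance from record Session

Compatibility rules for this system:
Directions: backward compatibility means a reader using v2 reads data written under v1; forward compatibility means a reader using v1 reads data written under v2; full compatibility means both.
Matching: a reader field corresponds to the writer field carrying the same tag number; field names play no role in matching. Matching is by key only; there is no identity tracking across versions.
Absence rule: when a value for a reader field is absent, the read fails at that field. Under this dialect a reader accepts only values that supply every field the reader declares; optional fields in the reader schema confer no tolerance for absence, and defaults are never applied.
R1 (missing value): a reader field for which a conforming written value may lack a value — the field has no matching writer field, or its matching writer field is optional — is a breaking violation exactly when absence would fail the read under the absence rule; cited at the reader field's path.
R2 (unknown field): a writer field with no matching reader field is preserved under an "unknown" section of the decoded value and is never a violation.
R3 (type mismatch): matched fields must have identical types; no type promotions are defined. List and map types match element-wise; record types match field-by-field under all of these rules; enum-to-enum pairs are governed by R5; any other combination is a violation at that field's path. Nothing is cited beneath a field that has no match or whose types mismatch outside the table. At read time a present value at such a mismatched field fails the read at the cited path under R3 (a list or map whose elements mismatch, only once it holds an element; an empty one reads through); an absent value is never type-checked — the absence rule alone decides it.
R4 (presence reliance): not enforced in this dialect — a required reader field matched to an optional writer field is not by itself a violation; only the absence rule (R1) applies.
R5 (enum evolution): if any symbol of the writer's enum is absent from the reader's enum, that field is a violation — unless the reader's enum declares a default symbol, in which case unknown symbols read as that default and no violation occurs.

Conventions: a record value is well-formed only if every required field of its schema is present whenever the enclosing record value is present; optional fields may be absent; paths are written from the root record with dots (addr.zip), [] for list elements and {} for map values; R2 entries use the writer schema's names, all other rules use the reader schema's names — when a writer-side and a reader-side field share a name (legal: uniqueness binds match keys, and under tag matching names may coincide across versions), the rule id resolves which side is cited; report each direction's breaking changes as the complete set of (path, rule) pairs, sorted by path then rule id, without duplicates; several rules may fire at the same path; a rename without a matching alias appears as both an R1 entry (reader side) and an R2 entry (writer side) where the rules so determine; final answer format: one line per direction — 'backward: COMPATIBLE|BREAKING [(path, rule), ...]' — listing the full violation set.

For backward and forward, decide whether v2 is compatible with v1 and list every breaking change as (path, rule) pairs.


the writer's type comes first in each Session pair
backward analysis of Session with v2 as reader and v1 as writer:
  channel: Channel -> Channel, writer optional; from channel
  extras: list<float64> -> list<float64>, writer required; from extras
  height has no writer counterpart
  seq: int64 -> int64, writer optional; from seq
  writer balance: unknown to reader
  R1 fires at channel
  R1 fires at height
  R1 fires at seq
  => 3 violation(s): backward is BREAKING for Session
forward analysis of Session with v1 as reader and v2 as writer:
  channel: Channel -> Channel, writer optional; from channel
  extras: list<float64> -> list<float64>, writer required; from extras
  seq: int64 -> int64, writer optional; from seq
  balance has no writer counterpart
  writer height: unknown to reader
  R1 fires at balance
  R1 fires at channel
  R1 fires at seq
  => 3 violation(s): forward is BREAKING for Session

backward: BREAKING [(channel, R1), (height, R1), (seq, R1)]; forward: BREAKING [(balance, R1), (channel, R1), (seq, R1)]


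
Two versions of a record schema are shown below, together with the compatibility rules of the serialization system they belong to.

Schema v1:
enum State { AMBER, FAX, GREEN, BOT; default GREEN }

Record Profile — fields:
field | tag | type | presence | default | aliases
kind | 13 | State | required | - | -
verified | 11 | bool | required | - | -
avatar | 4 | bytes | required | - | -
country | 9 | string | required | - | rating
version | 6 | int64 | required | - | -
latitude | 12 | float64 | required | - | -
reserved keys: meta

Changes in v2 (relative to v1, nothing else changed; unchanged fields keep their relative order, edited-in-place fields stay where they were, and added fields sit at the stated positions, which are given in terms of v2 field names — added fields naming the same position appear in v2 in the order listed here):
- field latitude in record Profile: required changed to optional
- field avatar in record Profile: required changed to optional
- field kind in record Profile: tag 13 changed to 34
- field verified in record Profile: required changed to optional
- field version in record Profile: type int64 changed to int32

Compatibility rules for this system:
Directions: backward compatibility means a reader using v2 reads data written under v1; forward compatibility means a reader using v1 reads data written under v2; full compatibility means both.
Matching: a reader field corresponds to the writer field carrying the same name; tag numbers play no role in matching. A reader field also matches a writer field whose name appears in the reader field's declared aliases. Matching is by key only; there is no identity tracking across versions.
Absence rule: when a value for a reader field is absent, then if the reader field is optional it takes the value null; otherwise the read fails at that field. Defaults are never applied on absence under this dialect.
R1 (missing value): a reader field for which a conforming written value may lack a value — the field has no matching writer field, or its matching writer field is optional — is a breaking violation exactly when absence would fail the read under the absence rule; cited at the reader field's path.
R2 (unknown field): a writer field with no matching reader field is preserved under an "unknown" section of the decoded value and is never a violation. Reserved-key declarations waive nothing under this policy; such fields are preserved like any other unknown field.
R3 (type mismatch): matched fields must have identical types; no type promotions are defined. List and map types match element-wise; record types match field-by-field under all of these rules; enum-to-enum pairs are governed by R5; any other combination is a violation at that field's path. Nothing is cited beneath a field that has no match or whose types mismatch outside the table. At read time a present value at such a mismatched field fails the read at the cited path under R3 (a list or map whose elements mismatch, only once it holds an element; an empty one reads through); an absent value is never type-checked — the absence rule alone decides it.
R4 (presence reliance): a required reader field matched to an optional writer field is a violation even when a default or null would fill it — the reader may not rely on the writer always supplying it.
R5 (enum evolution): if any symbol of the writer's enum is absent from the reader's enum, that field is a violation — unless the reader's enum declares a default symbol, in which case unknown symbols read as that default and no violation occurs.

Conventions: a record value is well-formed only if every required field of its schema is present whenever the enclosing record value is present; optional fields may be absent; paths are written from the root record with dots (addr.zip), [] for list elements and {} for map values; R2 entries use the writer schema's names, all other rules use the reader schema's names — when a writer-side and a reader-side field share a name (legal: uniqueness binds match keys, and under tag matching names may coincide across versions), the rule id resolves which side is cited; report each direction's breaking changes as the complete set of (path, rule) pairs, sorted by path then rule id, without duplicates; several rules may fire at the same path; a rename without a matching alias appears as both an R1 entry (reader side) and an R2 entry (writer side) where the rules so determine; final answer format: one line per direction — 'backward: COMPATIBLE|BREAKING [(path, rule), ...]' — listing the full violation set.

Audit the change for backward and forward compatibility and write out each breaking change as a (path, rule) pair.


each type pair in Profile: writer, then reader
checking backward for Profile: reader v2 against writer v1:
  kind <- kind (State -> State, writer required)
  verified <- verified (bool -> bool, writer required)
  avatar <- avatar (bytes -> bytes, writer required)
  country <- country (string -> string, writer required)
  version <- version (int64 -> int32, writer required)
  latitude <- latitude (float64 -> float64, writer required)
  violation R3 at version
  => 1 violation(s): backward is BREAKING for Profile
checking forward for Profile: reader v1 against writer v2:
  kind <- kind (State -> State, writer required)
  verified <- verified (bool -> bool, writer optional)
  avatar <- avatar (bytes -> bytes, writer optional)
  country <- country (string -> string, writer required)
  version <- version (int32 -> int64, writer required)
  latitude <- latitude (float64 -> float64, writer optional)
  violation R1 at avatar
  violation R4 at avatar
  violation R1 at latitude
  violation R4 at latitude
  violation R1 at verified
  violation R4 at verified
  violation R3 at version
  => 7 violation(s): forward is BREAKING for Profile

backward: BREAKING [(version, R3)]; forward: BREAKING [(avatar, R1), (avatar, R4), (latitude, R1), (latitude, R4), (verified, R1), (verified, R4), (version, R3)]


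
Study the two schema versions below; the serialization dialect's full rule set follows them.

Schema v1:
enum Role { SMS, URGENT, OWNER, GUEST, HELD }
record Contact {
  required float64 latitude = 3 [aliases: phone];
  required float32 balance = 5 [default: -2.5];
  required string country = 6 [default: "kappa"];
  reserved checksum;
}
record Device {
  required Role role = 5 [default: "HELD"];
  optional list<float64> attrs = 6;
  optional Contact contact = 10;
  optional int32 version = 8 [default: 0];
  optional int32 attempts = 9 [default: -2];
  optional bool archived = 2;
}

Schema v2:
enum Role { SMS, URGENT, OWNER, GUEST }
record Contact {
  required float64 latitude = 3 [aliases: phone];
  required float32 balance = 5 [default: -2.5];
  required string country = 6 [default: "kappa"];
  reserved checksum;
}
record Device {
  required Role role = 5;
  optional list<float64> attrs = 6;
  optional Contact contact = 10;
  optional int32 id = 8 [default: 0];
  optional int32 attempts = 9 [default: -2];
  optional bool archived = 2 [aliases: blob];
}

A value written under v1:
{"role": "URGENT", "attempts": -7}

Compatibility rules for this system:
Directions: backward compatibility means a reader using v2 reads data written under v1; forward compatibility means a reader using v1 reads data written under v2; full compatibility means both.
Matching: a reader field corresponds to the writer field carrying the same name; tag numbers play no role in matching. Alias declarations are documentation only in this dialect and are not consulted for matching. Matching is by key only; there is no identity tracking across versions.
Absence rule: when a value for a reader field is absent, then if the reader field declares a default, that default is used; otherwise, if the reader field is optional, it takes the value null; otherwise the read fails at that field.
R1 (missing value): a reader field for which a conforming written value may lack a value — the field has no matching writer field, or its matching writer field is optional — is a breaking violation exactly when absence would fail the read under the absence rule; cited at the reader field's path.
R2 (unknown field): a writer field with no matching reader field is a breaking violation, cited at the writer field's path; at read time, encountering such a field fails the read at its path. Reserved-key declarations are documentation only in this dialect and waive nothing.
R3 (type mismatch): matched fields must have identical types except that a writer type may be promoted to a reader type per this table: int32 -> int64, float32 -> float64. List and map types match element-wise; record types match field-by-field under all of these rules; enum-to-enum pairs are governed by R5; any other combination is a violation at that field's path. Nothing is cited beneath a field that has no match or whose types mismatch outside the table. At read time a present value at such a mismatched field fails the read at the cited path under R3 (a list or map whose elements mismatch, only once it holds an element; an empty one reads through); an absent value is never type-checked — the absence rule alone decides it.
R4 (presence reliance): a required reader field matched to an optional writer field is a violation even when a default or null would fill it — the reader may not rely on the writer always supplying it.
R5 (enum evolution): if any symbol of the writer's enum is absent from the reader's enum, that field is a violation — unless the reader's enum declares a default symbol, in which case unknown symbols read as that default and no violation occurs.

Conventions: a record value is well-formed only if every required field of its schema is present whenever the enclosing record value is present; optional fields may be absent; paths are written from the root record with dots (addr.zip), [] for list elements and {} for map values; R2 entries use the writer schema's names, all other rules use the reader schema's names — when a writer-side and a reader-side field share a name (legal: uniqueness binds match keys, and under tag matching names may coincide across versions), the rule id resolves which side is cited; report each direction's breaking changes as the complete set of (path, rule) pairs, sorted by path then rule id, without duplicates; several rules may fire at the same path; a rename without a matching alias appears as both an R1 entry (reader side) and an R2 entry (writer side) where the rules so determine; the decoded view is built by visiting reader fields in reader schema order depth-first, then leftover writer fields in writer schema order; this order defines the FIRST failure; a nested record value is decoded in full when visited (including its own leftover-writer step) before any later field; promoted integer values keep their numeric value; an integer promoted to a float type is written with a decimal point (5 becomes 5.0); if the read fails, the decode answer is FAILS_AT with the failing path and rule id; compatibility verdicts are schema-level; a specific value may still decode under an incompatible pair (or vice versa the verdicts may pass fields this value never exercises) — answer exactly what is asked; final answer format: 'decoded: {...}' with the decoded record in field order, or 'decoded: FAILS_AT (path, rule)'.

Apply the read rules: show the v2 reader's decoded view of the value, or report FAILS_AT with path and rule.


decoded: {"role": "URGENT", "attrs": null, "contact": null, "id": 0, "attempts": -7, "archived": null}

in Device below, arrows point writer -> reader
decode (reader v2):
  role := "URGENT"
  attrs := null (not supplied -> null)
  contact := null (not supplied -> null)
  id := 0 (no value, default fills)
  attempts := -7
  archived := null (not supplied -> null)
  => decoded: {"role": "URGENT", "attrs": null, "contact": null, "id": 0, "attempts": -7, "archived": null}
diffs on Device not affecting the asked answer:
  enum Role (field role in record Device): symbol HELD removed (the field default referencing it is cleared) -> a verdict-level change on Device — the shown value reads the same


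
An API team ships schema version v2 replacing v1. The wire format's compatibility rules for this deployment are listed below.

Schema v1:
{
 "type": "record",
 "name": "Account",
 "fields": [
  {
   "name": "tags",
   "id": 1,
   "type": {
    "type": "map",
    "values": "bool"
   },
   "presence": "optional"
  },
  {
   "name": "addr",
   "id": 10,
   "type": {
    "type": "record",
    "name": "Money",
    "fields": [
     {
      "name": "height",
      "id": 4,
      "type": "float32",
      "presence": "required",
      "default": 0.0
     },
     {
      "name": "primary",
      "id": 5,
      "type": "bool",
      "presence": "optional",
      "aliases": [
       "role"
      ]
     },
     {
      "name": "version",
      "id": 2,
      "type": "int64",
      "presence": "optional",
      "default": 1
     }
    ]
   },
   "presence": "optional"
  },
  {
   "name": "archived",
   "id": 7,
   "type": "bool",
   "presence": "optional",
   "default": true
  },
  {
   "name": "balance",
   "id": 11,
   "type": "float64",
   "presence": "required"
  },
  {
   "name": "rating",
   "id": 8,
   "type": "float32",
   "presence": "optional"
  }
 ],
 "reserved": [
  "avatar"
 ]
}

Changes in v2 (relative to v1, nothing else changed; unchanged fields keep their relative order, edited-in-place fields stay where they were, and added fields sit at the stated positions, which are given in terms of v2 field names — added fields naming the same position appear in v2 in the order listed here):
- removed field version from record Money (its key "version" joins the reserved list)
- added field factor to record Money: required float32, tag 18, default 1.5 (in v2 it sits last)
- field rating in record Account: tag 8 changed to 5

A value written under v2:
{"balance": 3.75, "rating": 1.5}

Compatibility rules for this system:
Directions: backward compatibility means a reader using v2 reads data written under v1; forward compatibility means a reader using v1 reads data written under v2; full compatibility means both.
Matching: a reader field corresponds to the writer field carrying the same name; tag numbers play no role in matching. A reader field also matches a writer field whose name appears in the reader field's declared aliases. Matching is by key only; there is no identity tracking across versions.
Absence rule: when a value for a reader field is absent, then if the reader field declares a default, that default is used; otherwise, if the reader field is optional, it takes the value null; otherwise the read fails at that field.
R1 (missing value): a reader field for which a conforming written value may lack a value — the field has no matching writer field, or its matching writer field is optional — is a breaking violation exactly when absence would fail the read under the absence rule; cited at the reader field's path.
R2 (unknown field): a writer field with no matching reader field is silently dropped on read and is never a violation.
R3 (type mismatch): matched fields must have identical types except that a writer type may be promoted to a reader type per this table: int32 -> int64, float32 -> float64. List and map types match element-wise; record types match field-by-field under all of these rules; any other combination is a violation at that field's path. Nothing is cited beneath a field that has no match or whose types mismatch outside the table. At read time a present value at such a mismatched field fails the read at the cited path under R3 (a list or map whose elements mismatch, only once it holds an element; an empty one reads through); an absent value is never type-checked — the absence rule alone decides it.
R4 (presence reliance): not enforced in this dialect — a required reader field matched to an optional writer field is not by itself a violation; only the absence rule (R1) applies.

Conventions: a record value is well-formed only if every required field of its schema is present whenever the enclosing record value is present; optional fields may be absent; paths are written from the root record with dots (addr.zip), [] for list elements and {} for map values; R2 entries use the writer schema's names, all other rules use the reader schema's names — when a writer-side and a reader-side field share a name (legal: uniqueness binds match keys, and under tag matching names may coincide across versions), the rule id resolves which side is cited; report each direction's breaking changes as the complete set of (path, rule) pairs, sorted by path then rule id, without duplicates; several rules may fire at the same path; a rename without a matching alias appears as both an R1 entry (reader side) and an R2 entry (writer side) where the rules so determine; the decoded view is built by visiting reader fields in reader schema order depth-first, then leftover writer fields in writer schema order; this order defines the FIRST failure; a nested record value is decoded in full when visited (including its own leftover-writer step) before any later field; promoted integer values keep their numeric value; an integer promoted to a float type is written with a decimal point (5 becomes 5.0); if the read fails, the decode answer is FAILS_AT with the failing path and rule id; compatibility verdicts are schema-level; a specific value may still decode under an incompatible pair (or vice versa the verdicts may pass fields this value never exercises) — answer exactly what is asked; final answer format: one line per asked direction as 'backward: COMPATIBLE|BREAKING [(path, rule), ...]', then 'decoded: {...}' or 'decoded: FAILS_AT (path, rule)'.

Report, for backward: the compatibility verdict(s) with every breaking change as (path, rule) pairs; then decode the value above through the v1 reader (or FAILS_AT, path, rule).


backward: COMPATIBLE []; decoded: {"tags": null, "addr": null, "archived": true, "balance": 3.75, "rating": 1.5}

in Account below, arrows point writer -> reader
backward on Account — v2 reading data written by v1:
  tags: map<string, bool> -> map<string, bool>, writer optional; from tags
  addr: Money -> Money, writer optional; from addr
  archived: bool -> bool, writer optional; from archived
  balance: float64 -> float64, writer required; from balance
  rating: float32 -> float32, writer optional; from rating
  addr.height: float32 -> float32, writer required; from addr.height
  addr.primary: bool -> bool, writer optional; from addr.primary
  addr.factor: no writer match
  writer field addr.version has no reader counterpart
  nothing fires on Account: backward is COMPATIBLE
decode walk for Account under reader schema v1:
  tags := null (absent, optional -> null)
  addr := null (absent, optional -> null)
  archived := true (absent -> default)
  balance := 3.75
  rating := 1.5
  => decoded: {"tags": null, "addr": null, "archived": true, "balance": 3.75, "rating": 1.5}
remaining Account differences; none change what is asked:
  removed field version from record Money (its key "version" joins the reserved list) -> fires no rule on Account, leaving the asked answer as it is
  added field factor to record Money: required float32, tag 18, default 1.5 (in v2 it sits last) -> fires no rule on Account, leaving the asked answer as it is
  field rating in record Account: tag 8 changed to 5 -> fires no rule on Account, leaving the asked answer as it is
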